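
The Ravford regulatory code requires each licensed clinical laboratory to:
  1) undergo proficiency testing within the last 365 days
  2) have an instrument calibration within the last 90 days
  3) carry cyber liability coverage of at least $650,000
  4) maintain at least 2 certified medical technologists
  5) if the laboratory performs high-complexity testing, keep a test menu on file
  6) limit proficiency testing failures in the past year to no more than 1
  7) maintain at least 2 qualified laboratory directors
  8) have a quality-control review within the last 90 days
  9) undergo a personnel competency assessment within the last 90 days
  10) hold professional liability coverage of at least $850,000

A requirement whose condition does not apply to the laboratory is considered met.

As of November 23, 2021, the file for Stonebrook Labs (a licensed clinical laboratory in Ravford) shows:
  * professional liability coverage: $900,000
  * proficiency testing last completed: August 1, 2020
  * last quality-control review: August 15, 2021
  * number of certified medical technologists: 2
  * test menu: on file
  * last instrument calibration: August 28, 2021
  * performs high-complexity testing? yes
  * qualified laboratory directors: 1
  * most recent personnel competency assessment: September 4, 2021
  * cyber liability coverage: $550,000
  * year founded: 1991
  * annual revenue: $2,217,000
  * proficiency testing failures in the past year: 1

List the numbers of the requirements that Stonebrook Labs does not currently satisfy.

1, 3, 7, 8

1. proficiency testing 479 days ago vs limit 365 → not met
2. instrument calibration 87 days ago vs limit 90 → met
3. cyber liability coverage $550,000 < $650,000 → not met
4. certified medical technologists 2 ≥ 2 → met
5. condition 'performs high-complexity testing' holds; test menu present → met
6. proficiency testing failures in the past year 1 ≤ 1 → met
7. qualified laboratory directors 1 < 2 → not met
8. quality-control review 100 days ago vs limit 90 → not met
9. personnel competency assessment 80 days ago vs limit 90 → met
10. professional liability coverage $900,000 ≥ $850,000 → met
Not met: 1, 3, 7, 8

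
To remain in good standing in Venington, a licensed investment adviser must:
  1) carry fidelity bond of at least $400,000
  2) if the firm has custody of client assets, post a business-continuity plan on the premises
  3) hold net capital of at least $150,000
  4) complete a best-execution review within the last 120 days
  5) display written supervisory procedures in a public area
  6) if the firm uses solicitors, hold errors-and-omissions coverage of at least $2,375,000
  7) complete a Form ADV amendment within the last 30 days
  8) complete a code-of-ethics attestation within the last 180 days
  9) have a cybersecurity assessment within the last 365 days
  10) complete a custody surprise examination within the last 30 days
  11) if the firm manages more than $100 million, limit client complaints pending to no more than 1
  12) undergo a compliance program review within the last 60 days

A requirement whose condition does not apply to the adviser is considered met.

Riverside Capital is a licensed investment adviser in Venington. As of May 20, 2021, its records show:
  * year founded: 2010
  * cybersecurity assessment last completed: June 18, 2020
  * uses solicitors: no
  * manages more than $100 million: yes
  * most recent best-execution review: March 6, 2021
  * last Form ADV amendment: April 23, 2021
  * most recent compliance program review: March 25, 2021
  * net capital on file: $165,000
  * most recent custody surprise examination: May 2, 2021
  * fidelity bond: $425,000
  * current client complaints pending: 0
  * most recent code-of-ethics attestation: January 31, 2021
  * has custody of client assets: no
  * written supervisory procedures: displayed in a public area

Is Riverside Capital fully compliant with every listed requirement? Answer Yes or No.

Yes

1. fidelity bond $425,000 ≥ $400,000 → met
2. condition 'has custody of client assets' does not hold → requirement n/a → met
3. net capital $165,000 ≥ $150,000 → met
4. best-execution review 75 days ago vs limit 120 → met
5. written supervisory procedures present → met
6. condition 'uses solicitors' does not hold → requirement n/a → met
7. Form ADV amendment 27 days ago vs limit 30 → met
8. code-of-ethics attestation 109 days ago vs limit 180 → met
9. cybersecurity assessment 336 days ago vs limit 365 → met
10. custody surprise examination 18 days ago vs limit 30 → met
11. condition 'manages more than $100 million' holds; client complaints pending 0 ≤ 1 → met
12. compliance program review 56 days ago vs limit 60 → met
All met.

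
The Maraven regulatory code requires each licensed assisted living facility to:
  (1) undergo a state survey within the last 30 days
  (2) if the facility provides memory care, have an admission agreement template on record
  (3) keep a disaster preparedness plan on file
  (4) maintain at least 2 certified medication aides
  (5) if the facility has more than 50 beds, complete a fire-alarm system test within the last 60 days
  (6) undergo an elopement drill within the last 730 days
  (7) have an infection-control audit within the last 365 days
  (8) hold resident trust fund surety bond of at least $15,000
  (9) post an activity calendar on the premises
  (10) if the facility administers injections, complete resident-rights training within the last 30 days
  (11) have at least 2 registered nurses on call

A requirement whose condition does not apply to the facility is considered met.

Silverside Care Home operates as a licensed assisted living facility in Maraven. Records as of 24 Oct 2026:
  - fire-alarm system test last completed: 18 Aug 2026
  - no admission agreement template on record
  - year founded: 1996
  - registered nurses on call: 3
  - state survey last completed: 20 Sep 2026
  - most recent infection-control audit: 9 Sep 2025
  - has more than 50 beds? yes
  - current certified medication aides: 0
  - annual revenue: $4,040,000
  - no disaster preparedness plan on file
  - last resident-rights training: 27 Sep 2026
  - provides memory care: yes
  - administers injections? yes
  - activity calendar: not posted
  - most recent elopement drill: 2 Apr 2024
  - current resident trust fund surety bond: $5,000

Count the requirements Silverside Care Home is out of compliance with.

9

1. state survey 34 days ago vs limit 30 → not met
2. condition 'provides memory care' holds; admission agreement template absent → not met
3. disaster preparedness plan absent → not met
4. certified medication aides 0 < 2 → not met
5. condition 'has more than 50 beds' holds; fire-alarm system test 67 days ago vs limit 60 → not met
6. elopement drill 935 days ago vs limit 730 → not met
7. infection-control audit 410 days ago vs limit 365 → not met
8. resident trust fund surety bond $5,000 < $15,000 → not met
9. activity calendar absent → not met
10. condition 'administers injections' holds; resident-rights training 27 days ago vs limit 30 → met
11. registered nurses on call 3 ≥ 2 → met
Not met: 9 of 11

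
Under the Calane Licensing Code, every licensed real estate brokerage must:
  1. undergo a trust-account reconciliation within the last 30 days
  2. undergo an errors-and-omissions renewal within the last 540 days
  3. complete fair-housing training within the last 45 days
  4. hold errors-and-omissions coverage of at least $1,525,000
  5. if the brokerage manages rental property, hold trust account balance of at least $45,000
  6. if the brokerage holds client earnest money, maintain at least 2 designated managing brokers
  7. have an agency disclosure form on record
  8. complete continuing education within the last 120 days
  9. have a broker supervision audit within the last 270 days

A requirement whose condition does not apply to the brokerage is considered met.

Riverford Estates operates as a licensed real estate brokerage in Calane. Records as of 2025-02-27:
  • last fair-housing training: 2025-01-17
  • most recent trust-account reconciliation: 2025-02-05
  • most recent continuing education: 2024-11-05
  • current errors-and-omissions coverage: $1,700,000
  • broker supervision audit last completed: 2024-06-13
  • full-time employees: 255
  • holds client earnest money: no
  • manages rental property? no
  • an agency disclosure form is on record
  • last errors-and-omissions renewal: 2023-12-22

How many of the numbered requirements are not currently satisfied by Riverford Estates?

1. trust-account reconciliation 22 days ago vs limit 30 → met
2. errors-and-omissions renewal 433 days ago vs limit 540 → met
3. fair-housing training 41 days ago vs limit 45 → met
4. errors-and-omissions coverage $1,700,000 ≥ $1,525,000 → met
5. condition 'manages rental property' does not hold → requirement n/a → met
6. condition 'holds client earnest money' does not hold → requirement n/a → met
7. agency disclosure form present → met
8. continuing education 114 days ago vs limit 120 → met
9. broker supervision audit 259 days ago vs limit 270 → met
Not met: 0 of 9

0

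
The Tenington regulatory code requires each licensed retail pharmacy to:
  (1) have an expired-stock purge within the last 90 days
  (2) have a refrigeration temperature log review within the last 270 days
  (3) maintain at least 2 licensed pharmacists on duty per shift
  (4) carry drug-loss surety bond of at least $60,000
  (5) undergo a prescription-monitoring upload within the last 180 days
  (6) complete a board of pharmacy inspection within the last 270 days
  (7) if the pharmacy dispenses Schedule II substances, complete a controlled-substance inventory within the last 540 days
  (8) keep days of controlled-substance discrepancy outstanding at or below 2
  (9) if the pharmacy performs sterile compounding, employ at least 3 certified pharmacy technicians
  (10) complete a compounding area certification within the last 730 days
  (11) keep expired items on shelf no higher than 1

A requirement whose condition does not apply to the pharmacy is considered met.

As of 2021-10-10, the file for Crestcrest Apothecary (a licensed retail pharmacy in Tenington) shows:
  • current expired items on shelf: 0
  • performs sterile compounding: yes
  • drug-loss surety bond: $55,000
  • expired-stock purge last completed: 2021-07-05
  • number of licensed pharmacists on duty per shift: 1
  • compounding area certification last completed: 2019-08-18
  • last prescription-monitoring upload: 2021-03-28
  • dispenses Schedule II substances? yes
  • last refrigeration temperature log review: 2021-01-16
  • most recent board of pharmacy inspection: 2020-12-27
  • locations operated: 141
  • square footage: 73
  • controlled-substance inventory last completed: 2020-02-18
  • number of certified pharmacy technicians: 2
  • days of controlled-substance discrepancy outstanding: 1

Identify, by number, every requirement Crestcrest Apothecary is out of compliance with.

1. expired-stock purge 97 days ago vs limit 90 → not met
2. refrigeration temperature log review 267 days ago vs limit 270 → met
3. licensed pharmacists on duty per shift 1 < 2 → not met
4. drug-loss surety bond $55,000 < $60,000 → not met
5. prescription-monitoring upload 196 days ago vs limit 180 → not met
6. board of pharmacy inspection 287 days ago vs limit 270 → not met
7. condition 'dispenses Schedule II substances' holds; controlled-substance inventory 600 days ago vs limit 540 → not met
8. days of controlled-substance discrepancy outstanding 1 ≤ 2 → met
9. condition 'performs sterile compounding' holds; certified pharmacy technicians 2 < 3 → not met
10. compounding area certification 784 days ago vs limit 730 → not met
11. expired items on shelf 0 ≤ 1 → met
Not met: 1, 3, 4, 5, 6, 7, 9, 10

1, 3, 4, 5, 6, 7, 9, 10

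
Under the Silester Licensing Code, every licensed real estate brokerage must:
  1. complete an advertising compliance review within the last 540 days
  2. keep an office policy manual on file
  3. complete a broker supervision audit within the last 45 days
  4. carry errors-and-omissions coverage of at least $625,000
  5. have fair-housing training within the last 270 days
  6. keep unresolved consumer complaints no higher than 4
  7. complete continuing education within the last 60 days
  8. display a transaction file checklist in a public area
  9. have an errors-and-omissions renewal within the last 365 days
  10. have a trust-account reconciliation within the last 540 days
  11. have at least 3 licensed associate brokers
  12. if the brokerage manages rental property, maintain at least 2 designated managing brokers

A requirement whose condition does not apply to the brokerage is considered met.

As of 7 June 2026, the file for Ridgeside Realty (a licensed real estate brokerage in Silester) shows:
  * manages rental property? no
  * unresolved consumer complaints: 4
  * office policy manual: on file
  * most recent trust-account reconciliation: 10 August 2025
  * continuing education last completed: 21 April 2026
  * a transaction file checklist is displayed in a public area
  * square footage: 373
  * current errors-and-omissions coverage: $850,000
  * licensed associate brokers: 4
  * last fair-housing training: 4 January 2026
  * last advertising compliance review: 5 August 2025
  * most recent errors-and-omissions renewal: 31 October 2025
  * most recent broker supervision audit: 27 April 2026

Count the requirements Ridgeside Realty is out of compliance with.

1. advertising compliance review 306 days ago vs limit 540 → met
2. office policy manual present → met
3. broker supervision audit 41 days ago vs limit 45 → met
4. errors-and-omissions coverage $850,000 ≥ $625,000 → met
5. fair-housing training 154 days ago vs limit 270 → met
6. unresolved consumer complaints 4 ≤ 4 → met
7. continuing education 47 days ago vs limit 60 → met
8. transaction file checklist present → met
9. errors-and-omissions renewal 219 days ago vs limit 365 → met
10. trust-account reconciliation 301 days ago vs limit 540 → met
11. licensed associate brokers 4 ≥ 3 → met
12. condition 'manages rental property' does not hold → requirement n/a → met
Not met: 0 of 12

0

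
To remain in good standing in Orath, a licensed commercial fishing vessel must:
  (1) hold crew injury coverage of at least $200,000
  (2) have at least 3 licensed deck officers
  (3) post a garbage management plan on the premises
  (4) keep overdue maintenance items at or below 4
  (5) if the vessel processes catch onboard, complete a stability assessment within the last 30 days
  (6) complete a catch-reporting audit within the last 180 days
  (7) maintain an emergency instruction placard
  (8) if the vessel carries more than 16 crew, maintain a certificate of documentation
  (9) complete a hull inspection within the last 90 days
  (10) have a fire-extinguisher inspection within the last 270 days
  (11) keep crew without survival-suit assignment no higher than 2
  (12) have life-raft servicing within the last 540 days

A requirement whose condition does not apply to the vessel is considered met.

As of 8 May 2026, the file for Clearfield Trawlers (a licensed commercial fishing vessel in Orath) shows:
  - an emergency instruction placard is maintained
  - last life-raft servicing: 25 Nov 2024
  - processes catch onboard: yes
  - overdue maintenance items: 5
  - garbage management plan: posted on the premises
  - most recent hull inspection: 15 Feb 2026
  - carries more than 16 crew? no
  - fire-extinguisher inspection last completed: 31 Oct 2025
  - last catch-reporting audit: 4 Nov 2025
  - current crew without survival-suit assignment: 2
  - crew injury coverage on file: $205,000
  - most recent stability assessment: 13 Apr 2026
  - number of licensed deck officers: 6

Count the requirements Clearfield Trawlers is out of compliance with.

2

1. crew injury coverage $205,000 ≥ $200,000 → met
2. licensed deck officers 6 ≥ 3 → met
3. garbage management plan present → met
4. overdue maintenance items 5 > 4 → not met
5. condition 'processes catch onboard' holds; stability assessment 25 days ago vs limit 30 → met
6. catch-reporting audit 185 days ago vs limit 180 → not met
7. emergency instruction placard present → met
8. condition 'carries more than 16 crew' does not hold → requirement n/a → met
9. hull inspection 82 days ago vs limit 90 → met
10. fire-extinguisher inspection 189 days ago vs limit 270 → met
11. crew without survival-suit assignment 2 ≤ 2 → met
12. life-raft servicing 529 days ago vs limit 540 → met
Not met: 2 of 12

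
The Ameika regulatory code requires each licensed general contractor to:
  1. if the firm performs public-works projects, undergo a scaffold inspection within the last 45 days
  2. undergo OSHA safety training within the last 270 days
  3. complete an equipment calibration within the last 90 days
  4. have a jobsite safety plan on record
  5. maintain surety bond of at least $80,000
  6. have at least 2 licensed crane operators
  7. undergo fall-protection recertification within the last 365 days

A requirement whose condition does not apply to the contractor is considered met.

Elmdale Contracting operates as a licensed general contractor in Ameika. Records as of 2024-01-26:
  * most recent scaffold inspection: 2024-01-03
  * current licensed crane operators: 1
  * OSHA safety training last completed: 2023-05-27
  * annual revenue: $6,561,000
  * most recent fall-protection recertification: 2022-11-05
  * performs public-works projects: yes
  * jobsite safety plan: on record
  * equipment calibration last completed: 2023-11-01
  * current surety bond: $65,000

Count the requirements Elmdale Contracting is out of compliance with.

3

1. condition 'performs public-works projects' holds; scaffold inspection 23 days ago vs limit 45 → met
2. OSHA safety training 244 days ago vs limit 270 → met
3. equipment calibration 86 days ago vs limit 90 → met
4. jobsite safety plan present → met
5. surety bond $65,000 < $80,000 → not met
6. licensed crane operators 1 < 2 → not met
7. fall-protection recertification 447 days ago vs limit 365 → not met
Not met: 3 of 7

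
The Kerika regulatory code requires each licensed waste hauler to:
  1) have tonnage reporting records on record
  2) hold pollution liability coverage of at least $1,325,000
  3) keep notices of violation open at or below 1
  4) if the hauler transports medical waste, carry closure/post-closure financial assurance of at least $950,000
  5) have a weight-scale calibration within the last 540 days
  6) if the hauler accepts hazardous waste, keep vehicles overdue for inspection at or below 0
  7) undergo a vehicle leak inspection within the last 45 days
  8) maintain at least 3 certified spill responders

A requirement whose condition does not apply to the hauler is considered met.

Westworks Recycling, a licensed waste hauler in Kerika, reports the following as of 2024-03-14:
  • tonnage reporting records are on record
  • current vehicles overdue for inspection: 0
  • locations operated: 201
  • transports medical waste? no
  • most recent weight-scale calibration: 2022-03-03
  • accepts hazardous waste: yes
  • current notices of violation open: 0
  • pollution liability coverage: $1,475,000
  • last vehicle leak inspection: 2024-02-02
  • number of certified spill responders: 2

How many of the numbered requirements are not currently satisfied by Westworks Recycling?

2

1. tonnage reporting records present → met
2. pollution liability coverage $1,475,000 ≥ $1,325,000 → met
3. notices of violation open 0 ≤ 1 → met
4. condition 'transports medical waste' does not hold → requirement n/a → met
5. weight-scale calibration 742 days ago vs limit 540 → not met
6. condition 'accepts hazardous waste' holds; vehicles overdue for inspection 0 ≤ 0 → met
7. vehicle leak inspection 41 days ago vs limit 45 → met
8. certified spill responders 2 < 3 → not met
Not met: 2 of 8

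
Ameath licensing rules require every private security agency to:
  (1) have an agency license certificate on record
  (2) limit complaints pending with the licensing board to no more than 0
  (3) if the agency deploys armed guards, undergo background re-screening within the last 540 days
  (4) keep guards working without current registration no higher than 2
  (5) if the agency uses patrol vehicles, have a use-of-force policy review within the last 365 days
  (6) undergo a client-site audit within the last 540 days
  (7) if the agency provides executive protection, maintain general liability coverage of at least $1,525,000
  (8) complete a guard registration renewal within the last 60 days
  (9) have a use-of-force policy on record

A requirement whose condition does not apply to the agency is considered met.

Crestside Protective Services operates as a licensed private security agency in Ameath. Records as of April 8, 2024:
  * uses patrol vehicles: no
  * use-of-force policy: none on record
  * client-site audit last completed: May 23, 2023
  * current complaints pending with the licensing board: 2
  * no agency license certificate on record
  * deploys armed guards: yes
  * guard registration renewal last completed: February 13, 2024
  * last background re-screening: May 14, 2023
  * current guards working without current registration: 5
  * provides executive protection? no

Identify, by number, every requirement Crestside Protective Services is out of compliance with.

1. agency license certificate absent → not met
2. complaints pending with the licensing board 2 > 0 → not met
3. condition 'deploys armed guards' holds; background re-screening 330 days ago vs limit 540 → met
4. guards working without current registration 5 > 2 → not met
5. condition 'uses patrol vehicles' does not hold → requirement n/a → met
6. client-site audit 321 days ago vs limit 540 → met
7. condition 'provides executive protection' does not hold → requirement n/a → met
8. guard registration renewal 55 days ago vs limit 60 → met
9. use-of-force policy absent → not met
Not met: 1, 2, 4, 9

1, 2, 4, 9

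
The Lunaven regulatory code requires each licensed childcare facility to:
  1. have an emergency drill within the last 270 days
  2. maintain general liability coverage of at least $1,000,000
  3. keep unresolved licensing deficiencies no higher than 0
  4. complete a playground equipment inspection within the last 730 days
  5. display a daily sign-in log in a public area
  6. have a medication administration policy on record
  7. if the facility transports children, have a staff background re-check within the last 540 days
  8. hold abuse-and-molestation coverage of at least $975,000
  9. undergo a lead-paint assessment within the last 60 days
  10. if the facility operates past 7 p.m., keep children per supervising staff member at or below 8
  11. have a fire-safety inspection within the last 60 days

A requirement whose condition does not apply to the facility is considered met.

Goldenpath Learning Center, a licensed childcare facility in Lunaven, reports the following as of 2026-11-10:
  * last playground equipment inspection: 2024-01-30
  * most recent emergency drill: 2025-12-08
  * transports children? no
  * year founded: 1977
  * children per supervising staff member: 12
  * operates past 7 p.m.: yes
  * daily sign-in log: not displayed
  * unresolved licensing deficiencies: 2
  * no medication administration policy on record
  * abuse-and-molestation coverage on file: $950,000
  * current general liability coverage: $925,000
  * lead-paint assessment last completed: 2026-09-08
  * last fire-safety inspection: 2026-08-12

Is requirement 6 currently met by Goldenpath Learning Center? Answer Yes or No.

No

6. medication administration policy absent → not met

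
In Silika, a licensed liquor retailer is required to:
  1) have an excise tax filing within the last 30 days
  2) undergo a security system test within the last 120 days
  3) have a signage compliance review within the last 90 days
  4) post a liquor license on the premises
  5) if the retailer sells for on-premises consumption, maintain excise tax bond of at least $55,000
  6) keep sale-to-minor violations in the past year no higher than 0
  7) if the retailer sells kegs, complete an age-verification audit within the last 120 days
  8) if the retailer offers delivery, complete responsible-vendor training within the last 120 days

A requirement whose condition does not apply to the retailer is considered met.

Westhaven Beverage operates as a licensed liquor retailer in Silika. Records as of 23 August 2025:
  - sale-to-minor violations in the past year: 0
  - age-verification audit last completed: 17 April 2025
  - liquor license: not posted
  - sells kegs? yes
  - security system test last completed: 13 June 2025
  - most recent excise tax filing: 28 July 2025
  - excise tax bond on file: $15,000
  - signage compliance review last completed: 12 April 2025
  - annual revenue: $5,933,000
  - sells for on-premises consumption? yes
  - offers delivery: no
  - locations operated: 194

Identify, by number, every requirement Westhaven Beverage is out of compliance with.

1. excise tax filing 26 days ago vs limit 30 → met
2. security system test 71 days ago vs limit 120 → met
3. signage compliance review 133 days ago vs limit 90 → not met
4. liquor license absent → not met
5. condition 'sells for on-premises consumption' holds; excise tax bond $15,000 < $55,000 → not met
6. sale-to-minor violations in the past year 0 ≤ 0 → met
7. condition 'sells kegs' holds; age-verification audit 128 days ago vs limit 120 → not met
8. condition 'offers delivery' does not hold → requirement n/a → met
Not met: 3, 4, 5, 7

3, 4, 5, 7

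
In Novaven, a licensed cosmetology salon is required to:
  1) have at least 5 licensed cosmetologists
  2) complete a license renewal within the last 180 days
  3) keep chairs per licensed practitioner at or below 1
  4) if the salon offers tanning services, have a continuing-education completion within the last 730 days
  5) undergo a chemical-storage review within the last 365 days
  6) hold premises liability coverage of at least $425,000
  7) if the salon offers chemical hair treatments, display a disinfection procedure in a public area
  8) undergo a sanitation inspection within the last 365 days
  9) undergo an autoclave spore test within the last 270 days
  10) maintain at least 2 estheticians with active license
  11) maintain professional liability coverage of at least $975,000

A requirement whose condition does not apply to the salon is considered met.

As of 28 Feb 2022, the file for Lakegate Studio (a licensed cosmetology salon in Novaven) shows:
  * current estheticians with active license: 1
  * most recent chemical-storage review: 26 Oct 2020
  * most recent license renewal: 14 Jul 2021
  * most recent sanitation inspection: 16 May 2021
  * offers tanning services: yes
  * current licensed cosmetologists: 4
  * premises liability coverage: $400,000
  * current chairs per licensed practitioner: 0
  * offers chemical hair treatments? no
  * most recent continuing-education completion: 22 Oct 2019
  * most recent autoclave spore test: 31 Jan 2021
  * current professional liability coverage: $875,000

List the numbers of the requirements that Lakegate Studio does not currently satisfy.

1. licensed cosmetologists 4 < 5 → not met
2. license renewal 229 days ago vs limit 180 → not met
3. chairs per licensed practitioner 0 ≤ 1 → met
4. condition 'offers tanning services' holds; continuing-education completion 860 days ago vs limit 730 → not met
5. chemical-storage review 490 days ago vs limit 365 → not met
6. premises liability coverage $400,000 < $425,000 → not met
7. condition 'offers chemical hair treatments' does not hold → requirement n/a → met
8. sanitation inspection 288 days ago vs limit 365 → met
9. autoclave spore test 393 days ago vs limit 270 → not met
10. estheticians with active license 1 < 2 → not met
11. professional liability coverage $875,000 < $975,000 → not met
Not met: 1, 2, 4, 5, 6, 9, 10, 11

1, 2, 4, 5, 6, 9, 10, 11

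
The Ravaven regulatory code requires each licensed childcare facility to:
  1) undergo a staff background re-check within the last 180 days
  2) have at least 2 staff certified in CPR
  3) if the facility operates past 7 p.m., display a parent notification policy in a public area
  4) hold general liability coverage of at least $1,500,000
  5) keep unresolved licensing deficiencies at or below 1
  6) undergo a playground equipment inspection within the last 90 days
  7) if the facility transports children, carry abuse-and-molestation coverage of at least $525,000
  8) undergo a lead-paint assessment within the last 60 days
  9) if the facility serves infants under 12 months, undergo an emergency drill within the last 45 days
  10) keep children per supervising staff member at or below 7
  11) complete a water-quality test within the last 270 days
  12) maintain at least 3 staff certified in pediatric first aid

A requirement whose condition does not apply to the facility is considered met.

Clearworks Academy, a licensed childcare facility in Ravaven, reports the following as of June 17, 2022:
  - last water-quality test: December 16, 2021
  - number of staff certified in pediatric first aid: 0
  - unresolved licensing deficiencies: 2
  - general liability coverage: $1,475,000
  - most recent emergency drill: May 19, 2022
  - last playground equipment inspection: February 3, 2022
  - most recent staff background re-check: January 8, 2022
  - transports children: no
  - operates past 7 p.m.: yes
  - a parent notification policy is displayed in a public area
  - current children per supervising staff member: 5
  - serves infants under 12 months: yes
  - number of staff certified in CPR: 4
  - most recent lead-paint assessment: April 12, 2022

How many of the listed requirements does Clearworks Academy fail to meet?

5

1. staff background re-check 160 days ago vs limit 180 → met
2. staff certified in CPR 4 ≥ 2 → met
3. condition 'operates past 7 p.m.' holds; parent notification policy present → met
4. general liability coverage $1,475,000 < $1,500,000 → not met
5. unresolved licensing deficiencies 2 > 1 → not met
6. playground equipment inspection 134 days ago vs limit 90 → not met
7. condition 'transports children' does not hold → requirement n/a → met
8. lead-paint assessment 66 days ago vs limit 60 → not met
9. condition 'serves infants under 12 months' holds; emergency drill 29 days ago vs limit 45 → met
10. children per supervising staff member 5 ≤ 7 → met
11. water-quality test 183 days ago vs limit 270 → met
12. staff certified in pediatric first aid 0 < 3 → not met
Not met: 5 of 12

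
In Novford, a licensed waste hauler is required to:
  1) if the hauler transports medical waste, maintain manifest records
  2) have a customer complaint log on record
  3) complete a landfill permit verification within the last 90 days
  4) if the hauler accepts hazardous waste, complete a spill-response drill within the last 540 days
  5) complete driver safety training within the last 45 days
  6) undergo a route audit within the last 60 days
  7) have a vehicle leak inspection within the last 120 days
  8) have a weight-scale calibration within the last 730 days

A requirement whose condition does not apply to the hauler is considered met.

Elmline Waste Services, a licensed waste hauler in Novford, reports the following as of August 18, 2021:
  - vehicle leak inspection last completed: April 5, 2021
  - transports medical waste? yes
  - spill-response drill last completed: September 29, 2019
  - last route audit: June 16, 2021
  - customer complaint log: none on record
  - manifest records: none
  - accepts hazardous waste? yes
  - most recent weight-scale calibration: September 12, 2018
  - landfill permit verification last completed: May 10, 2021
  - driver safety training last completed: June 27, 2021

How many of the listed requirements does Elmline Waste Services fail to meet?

8

1. condition 'transports medical waste' holds; manifest records absent → not met
2. customer complaint log absent → not met
3. landfill permit verification 100 days ago vs limit 90 → not met
4. condition 'accepts hazardous waste' holds; spill-response drill 689 days ago vs limit 540 → not met
5. driver safety training 52 days ago vs limit 45 → not met
6. route audit 63 days ago vs limit 60 → not met
7. vehicle leak inspection 135 days ago vs limit 120 → not met
8. weight-scale calibration 1071 days ago vs limit 730 → not met
Not met: 8 of 8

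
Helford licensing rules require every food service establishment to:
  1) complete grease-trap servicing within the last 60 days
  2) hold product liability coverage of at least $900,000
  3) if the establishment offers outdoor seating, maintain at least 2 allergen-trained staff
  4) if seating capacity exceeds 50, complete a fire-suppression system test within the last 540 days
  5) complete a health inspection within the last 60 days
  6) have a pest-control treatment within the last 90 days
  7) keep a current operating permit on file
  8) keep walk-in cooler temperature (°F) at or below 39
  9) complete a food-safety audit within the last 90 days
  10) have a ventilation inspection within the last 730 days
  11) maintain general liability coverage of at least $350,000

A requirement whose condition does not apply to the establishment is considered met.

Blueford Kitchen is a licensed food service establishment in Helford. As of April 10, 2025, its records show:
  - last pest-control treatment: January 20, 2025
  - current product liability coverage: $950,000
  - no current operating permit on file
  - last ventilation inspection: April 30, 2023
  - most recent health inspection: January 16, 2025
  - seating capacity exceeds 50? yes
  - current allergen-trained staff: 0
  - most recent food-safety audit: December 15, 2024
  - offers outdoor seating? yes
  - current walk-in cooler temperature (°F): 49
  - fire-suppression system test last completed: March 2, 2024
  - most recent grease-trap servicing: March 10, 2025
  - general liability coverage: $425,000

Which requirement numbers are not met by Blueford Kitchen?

3, 5, 7, 8, 9

1. grease-trap servicing 31 days ago vs limit 60 → met
2. product liability coverage $950,000 ≥ $900,000 → met
3. condition 'offers outdoor seating' holds; allergen-trained staff 0 < 2 → not met
4. condition 'seating capacity exceeds 50' holds; fire-suppression system test 404 days ago vs limit 540 → met
5. health inspection 84 days ago vs limit 60 → not met
6. pest-control treatment 80 days ago vs limit 90 → met
7. current operating permit absent → not met
8. walk-in cooler temperature (°F) 49 > 39 → not met
9. food-safety audit 116 days ago vs limit 90 → not met
10. ventilation inspection 711 days ago vs limit 730 → met
11. general liability coverage $425,000 ≥ $350,000 → met
Not met: 3, 5, 7, 8, 9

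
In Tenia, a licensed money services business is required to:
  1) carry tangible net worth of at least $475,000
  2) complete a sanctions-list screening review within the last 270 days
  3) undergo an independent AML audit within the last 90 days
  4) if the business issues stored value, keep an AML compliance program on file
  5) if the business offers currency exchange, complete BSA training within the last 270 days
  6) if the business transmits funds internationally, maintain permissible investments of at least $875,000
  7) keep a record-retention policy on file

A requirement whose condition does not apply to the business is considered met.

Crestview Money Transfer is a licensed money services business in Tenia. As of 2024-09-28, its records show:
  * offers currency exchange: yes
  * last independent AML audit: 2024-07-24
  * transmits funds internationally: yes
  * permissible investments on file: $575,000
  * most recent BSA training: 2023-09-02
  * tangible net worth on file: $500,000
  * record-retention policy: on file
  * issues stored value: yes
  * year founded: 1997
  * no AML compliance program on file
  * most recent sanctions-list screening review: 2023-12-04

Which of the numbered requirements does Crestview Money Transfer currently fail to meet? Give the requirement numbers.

2, 4, 5, 6

1. tangible net worth $500,000 ≥ $475,000 → met
2. sanctions-list screening review 299 days ago vs limit 270 → not met
3. independent AML audit 66 days ago vs limit 90 → met
4. condition 'issues stored value' holds; AML compliance program absent → not met
5. condition 'offers currency exchange' holds; BSA training 392 days ago vs limit 270 → not met
6. condition 'transmits funds internationally' holds; permissible investments $575,000 < $875,000 → not met
7. record-retention policy present → met
Not met: 2, 4, 5, 6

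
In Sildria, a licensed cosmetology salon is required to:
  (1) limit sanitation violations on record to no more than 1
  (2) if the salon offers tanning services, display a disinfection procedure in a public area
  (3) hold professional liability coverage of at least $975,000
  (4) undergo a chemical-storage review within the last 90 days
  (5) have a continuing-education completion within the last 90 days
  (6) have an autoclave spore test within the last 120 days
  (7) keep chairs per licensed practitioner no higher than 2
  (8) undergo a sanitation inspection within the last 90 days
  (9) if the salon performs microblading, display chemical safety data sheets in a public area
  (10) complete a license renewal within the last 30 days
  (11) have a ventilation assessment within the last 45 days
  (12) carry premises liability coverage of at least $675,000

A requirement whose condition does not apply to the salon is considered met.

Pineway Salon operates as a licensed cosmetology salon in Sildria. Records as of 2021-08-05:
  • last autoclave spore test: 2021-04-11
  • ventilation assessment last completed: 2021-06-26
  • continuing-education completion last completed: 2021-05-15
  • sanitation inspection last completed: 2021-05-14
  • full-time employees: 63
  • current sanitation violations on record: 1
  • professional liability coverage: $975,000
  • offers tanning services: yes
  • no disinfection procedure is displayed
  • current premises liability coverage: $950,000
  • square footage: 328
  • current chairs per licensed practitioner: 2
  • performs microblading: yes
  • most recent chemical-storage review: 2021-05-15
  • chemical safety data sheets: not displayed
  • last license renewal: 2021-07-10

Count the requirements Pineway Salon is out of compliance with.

2

1. sanitation violations on record 1 ≤ 1 → met
2. condition 'offers tanning services' holds; disinfection procedure absent → not met
3. professional liability coverage $975,000 ≥ $975,000 → met
4. chemical-storage review 82 days ago vs limit 90 → met
5. continuing-education completion 82 days ago vs limit 90 → met
6. autoclave spore test 116 days ago vs limit 120 → met
7. chairs per licensed practitioner 2 ≤ 2 → met
8. sanitation inspection 83 days ago vs limit 90 → met
9. condition 'performs microblading' holds; chemical safety data sheets absent → not met
10. license renewal 26 days ago vs limit 30 → met
11. ventilation assessment 40 days ago vs limit 45 → met
12. premises liability coverage $950,000 ≥ $675,000 → met
Not met: 2 of 12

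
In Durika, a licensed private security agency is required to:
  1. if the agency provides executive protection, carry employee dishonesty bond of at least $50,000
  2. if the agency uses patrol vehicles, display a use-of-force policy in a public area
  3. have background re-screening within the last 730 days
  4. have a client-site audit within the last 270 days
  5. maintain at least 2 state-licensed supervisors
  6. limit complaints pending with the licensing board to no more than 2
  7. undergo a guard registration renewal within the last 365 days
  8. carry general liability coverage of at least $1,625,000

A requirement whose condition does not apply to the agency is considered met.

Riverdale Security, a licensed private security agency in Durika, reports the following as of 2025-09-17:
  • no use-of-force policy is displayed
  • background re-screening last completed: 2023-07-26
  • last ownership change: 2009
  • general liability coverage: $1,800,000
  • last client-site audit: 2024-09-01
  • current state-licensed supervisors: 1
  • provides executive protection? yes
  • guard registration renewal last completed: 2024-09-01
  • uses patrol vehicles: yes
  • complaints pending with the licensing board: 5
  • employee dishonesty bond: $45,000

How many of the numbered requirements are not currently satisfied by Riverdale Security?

1. condition 'provides executive protection' holds; employee dishonesty bond $45,000 < $50,000 → not met
2. condition 'uses patrol vehicles' holds; use-of-force policy absent → not met
3. background re-screening 784 days ago vs limit 730 → not met
4. client-site audit 381 days ago vs limit 270 → not met
5. state-licensed supervisors 1 < 2 → not met
6. complaints pending with the licensing board 5 > 2 → not met
7. guard registration renewal 381 days ago vs limit 365 → not met
8. general liability coverage $1,800,000 ≥ $1,625,000 → met
Not met: 7 of 8

7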